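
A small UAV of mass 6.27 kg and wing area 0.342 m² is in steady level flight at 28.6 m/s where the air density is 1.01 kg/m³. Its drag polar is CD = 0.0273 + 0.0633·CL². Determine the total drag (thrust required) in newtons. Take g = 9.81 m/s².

D = 5.55 N

Weight W = mg = 6.27 × 9.81 = 61.509 N; in level flight L = W.
q = ½ρv² = ½ × 1.01 × 28.6² = 413.1 Pa.
Required CL = L/(qS) = 61.509/(413.1·0.342) = 0.4354.
CD = 0.0273 + 0.0633 × 0.4354² = 0.0393.
D = q·S·CD = 413.1 × 0.342 × 0.0393 = 5.552 N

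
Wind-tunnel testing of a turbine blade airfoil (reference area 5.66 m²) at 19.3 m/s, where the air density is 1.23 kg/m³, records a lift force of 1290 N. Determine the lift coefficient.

From L = ½ρv²S·CL, rearranging gives CL = 2L/(ρv²S).
CL = 2 × 1290 / (1.23 × 19.3² × 5.66) = 0.995

CL = 0.995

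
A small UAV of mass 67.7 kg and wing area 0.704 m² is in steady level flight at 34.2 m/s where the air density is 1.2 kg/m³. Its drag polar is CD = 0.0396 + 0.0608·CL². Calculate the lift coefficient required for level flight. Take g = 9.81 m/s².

Weight W = mg = 67.7 × 9.81 = 664.14 N; in level flight L = W.
q = ½ρv² = ½ × 1.2 × 34.2² = 701.8 Pa.
Required CL = L/(qS) = 664.14/(701.8·0.704) = 1.344.

CL = 1.34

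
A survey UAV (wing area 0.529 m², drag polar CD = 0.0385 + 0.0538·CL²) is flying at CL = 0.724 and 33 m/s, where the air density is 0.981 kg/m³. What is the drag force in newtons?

CD = 0.0385 + 0.0538 × 0.724² = 0.0667
D = ½ρv²S·CD = ½ × 0.981 × 33² × 0.529 × 0.0667 = 18.8 N

D = 18.8 N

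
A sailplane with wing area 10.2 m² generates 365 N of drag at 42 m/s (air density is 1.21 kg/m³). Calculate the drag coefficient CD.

From D = ½ρv²S·CD, rearranging gives CD = 2D/(ρv²S).
CD = 2 × 365 / (1.21 × 42² × 10.2) = 0.0335

CD = 0.0335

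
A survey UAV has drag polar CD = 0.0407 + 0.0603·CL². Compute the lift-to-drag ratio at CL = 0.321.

L/D = 6.84

CD = 0.0407 + 0.0603 × 0.321² = 0.04691
L/D = CL/CD = 0.321 / 0.04691 = 6.84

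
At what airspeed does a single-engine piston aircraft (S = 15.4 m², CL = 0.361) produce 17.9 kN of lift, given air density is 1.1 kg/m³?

L = ½ρv²S·CL ⇒ v = √(2L/(ρ·S·CL))
v = √(2 × 17900 / (1.1 × 15.4 × 0.361)) = √5854 = 76.5 m/s

v = 76.5 m/s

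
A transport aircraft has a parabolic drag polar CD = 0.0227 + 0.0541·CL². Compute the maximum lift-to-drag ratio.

For CD = CD0 + K·CL², (L/D)max occurs at CL* = √(CD0/K) and equals 1/(2√(K·CD0)).
(L/D)max = 1/(2√(0.0541 × 0.0227)) = 1/(2 × 0.03504) = 14.3

(L/D)max = 14.3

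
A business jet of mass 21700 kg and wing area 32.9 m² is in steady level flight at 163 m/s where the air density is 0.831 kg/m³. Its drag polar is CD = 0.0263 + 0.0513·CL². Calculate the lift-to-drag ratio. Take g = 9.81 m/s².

L/D = 13.3

Weight W = mg = 21700 × 9.81 = 2.1288×10^5 N; in level flight L = W.
q = ½ρv² = ½ × 0.831 × 163² = 11040 Pa.
CL = W/(q·S) = 2.1288×10^5 / (11040 × 32.9) = 0.5861.
CD = 0.0263 + 0.0513 × 0.5861² = 0.04392.
L/D = CL/CD = 0.5861 / 0.04392 = 13.3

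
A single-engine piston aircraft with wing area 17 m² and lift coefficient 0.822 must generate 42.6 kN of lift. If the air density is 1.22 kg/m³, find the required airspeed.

L = ½ρv²S·CL ⇒ v = √(2L/(ρ·S·CL))
v = √(2 × 42600 / (1.22 × 17 × 0.822)) = √4998 = 70.7 m/s

v = 70.7 m/s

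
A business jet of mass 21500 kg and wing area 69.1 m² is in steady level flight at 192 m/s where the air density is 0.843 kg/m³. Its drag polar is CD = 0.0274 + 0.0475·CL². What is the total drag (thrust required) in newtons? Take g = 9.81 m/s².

D = 31400 N

Level flight ⇒ L = W = m·g = 21500 × 9.81 = 2.1092×10^5 N.
q = ½ρv² = ½ × 0.843 × 192² = 15540 Pa.
CL = 2W/(ρv²S) = 2×2.1092×10^5/(0.843×192²×69.1) = 0.1964.
CD = 0.0274 + 0.0475 × 0.1964² = 0.02923.
D = q·S·CD = 15540 × 69.1 × 0.02923 = 31390 N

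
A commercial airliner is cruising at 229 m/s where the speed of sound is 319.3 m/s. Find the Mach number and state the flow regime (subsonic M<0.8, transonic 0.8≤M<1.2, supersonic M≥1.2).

M = v/a = 229 / 319.3 = 0.717
M = 0.717 → subsonic.

M = 0.717 (subsonic)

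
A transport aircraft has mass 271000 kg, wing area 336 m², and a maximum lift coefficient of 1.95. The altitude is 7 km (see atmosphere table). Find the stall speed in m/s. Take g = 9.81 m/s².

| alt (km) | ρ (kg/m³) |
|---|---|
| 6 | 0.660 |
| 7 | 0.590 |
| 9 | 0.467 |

V_stall = 117 m/s

At 7 km, from the table: ρ = 0.590 kg/m³.
Weight W = mg = 271000 × 9.81 = 2.659×10^6 N.
From L = ½ρV²S·CL,max = W: V_stall = √(2W/(ρSCL,max)) = √(2·2.659×10^6/(0.59·336·1.95))
V_stall = √13750 = 117 m/s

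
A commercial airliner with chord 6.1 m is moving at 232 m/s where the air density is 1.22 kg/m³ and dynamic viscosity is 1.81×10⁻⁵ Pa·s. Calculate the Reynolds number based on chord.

Re = ρ·v·c/μ = 1.22 × 232 × 6.1 / (1.81×10⁻⁵) = 9.54×10^7

Re = 9.54×10^7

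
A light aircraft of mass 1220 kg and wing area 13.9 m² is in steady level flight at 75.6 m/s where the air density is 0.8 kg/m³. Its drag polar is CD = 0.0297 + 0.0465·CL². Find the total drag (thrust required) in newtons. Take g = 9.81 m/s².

Level flight ⇒ L = W = m·g = 1220 × 9.81 = 11968 N.
q = ½ρv² = ½ × 0.8 × 75.6² = 2286 Pa.
CL = 2W/(ρv²S) = 2×11968/(0.8×75.6²×13.9) = 0.3766.
CD = 0.0297 + 0.0465 × 0.3766² = 0.0363.
D = q·S·CD = 2286 × 13.9 × 0.0363 = 1153 N

D = 1150 N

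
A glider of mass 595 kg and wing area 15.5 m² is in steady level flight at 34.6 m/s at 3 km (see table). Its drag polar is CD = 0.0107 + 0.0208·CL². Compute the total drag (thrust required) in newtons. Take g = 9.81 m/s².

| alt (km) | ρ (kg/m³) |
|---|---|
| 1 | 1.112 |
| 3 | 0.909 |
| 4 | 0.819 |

At 3 km, from the table: ρ = 0.909 kg/m³.
In steady level flight, lift balances weight: W = mg = 595 × 9.81 = 5837 N.
q = ½ρv² = ½ × 0.909 × 34.6² = 544.1 Pa.
CL = 2W/(ρv²S) = 2×5837/(0.909×34.6²×15.5) = 0.6921.
CD = 0.0107 + 0.0208 × 0.6921² = 0.02066.
D = q·S·CD = 544.1 × 15.5 × 0.02066 = 174.3 N

D = 174 N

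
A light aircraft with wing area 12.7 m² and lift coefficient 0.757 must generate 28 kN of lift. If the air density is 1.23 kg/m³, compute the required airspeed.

v = 68.8 m/s

L = ½ρv²S·CL ⇒ v = √(2L/(ρ·S·CL))
v = √(2 × 28000 / (1.23 × 12.7 × 0.757)) = √4736 = 68.8 m/s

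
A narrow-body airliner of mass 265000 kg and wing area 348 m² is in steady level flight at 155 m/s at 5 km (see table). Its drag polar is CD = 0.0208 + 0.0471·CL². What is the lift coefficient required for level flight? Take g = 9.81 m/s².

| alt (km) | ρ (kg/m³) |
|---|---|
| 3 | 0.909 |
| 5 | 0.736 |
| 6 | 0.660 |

CL = 0.845

At 5 km, from the table: ρ = 0.736 kg/m³.
Weight W = mg = 265000 × 9.81 = 2.5996×10^6 N; in level flight L = W.
q = ½ρv² = ½ × 0.736 × 155² = 8841 Pa.
CL = W/(q·S) = 2.5996×10^6 / (8841 × 348) = 0.8449.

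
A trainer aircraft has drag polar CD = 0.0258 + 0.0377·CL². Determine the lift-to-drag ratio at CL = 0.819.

L/D = 16

CD = 0.0258 + 0.0377 × 0.819² = 0.05109
L/D = CL/CD = 0.819 / 0.05109 = 16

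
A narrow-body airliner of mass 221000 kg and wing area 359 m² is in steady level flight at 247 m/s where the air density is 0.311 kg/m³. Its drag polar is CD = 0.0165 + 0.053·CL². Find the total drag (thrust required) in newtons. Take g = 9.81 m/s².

Weight W = mg = 221000 × 9.81 = 2.168×10^6 N; in level flight L = W.
q = ½ρv² = ½ × 0.311 × 247² = 9487 Pa.
Required CL = L/(qS) = 2.168×10^6/(9487·359) = 0.6366.
CD = 0.0165 + 0.053 × 0.6366² = 0.03798.
D = q·S·CD = 9487 × 359 × 0.03798 = 1.293×10^5 N

D = 1.29×10^5 N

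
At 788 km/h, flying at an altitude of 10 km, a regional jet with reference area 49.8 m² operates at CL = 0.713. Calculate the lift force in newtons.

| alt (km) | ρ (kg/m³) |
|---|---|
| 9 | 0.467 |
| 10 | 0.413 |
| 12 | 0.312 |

At 10 km, from the table: ρ = 0.413 kg/m³.
Convert speed: v = 788 km/h ÷ 3.6 = 218.9 m/s.
L = ½ρv²S·CL = ½ × 0.413 × 218.9² × 49.8 × 0.713 = 3.51×10^5 N ≈ 351 kN

L = 3.51×10^5 N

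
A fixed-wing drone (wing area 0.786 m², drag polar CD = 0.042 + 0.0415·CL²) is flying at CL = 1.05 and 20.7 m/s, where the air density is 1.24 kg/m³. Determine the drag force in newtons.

CD = 0.042 + 0.0415 × 1.05² = 0.08775
D = ½ρv²S·CD = ½ × 1.24 × 20.7² × 0.786 × 0.08775 = 18.3 N

D = 18.3 N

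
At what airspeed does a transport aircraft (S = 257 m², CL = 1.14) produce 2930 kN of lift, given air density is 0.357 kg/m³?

L = ½ρv²S·CL ⇒ v = √(2L/(ρ·S·CL))
v = √(2 × 2.93×10^6 / (0.357 × 257 × 1.14)) = √56030 = 237 m/s

v = 237 m/s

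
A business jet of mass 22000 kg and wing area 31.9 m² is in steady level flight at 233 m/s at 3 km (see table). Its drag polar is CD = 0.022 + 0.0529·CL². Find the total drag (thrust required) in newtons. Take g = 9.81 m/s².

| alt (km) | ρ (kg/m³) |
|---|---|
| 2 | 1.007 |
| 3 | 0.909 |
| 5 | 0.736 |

At 3 km, from the table: ρ = 0.909 kg/m³.
Weight W = mg = 22000 × 9.81 = 2.1582×10^5 N; in level flight L = W.
q = ½ρv² = ½ × 0.909 × 233² = 24670 Pa.
CL = W/(q·S) = 2.1582×10^5 / (24670 × 31.9) = 0.2742.
CD = 0.022 + 0.0529 × 0.2742² = 0.02598.
D = q·S·CD = 24670 × 31.9 × 0.02598 = 20450 N

D = 20400 N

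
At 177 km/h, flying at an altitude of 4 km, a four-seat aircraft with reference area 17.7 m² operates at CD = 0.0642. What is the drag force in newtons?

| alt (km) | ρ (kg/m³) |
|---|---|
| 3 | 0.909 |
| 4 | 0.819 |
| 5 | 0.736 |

D = 1120 N

At 4 km, from the table: ρ = 0.819 kg/m³.
Convert speed: v = 177 km/h ÷ 3.6 = 49.17 m/s.
Dynamic pressure q = ½ρv² = ½ × 0.819 × 49.17² = 989.9 Pa.
D = q·S·CD = 989.9 × 17.7 × 0.0642 = 1120 N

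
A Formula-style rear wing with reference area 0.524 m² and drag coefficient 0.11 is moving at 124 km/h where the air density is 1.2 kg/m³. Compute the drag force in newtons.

Convert speed: v = 124 km/h ÷ 3.6 = 34.44 m/s.
D = ½ρv²S·CD = ½ × 1.2 × 34.44² × 0.524 × 0.11 = 41 N

D = 41 N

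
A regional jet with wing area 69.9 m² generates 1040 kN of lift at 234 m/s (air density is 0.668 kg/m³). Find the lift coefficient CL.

From L = ½ρv²S·CL, rearranging gives CL = 2L/(ρv²S).
CL = 2 × 1.04×10^6 / (0.668 × 234² × 69.9) = 0.814

CL = 0.814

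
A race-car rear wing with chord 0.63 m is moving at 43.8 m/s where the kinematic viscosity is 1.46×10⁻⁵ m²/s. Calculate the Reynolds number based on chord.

Re = 1.89×10^6

Re = v·c/ν = 43.8 × 0.63 / (1.46×10⁻⁵) = 1.89×10^6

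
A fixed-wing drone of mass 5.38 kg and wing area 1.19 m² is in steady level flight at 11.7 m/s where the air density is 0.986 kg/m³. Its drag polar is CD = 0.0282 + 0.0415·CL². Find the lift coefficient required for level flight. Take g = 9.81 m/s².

CL = 0.657

In steady level flight, lift balances weight: W = mg = 5.38 × 9.81 = 52.778 N.
Dynamic pressure q = 0.5 × 0.986 × 11.7² = 67.49 Pa.
CL = W/(q·S) = 52.778 / (67.49 × 1.19) = 0.6572.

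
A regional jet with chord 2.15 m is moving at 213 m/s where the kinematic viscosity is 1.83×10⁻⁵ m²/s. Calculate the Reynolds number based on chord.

Re = v·c/ν = 213 × 2.15 / (1.83×10⁻⁵) = 2.5×10^7

Re = 2.5×10^7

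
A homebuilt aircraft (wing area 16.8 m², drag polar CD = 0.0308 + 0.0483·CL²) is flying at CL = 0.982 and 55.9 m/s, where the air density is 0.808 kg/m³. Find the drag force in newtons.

CD = 0.0308 + 0.0483 × 0.982² = 0.07738
D = ½ρv²S·CD = ½ × 0.808 × 55.9² × 16.8 × 0.07738 = 1640 N

D = 1640 N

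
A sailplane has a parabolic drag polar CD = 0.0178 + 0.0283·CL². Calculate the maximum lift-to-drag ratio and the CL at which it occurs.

For CD = CD0 + K·CL², (L/D)max occurs at CL* = √(CD0/K) and equals 1/(2√(K·CD0)).
(L/D)max = 1/(2√(0.0283 × 0.0178)) = 1/(2 × 0.02244) = 22.3
CL* = √(0.0178/0.0283) = 0.793

(L/D)max = 22.3, at CL = 0.793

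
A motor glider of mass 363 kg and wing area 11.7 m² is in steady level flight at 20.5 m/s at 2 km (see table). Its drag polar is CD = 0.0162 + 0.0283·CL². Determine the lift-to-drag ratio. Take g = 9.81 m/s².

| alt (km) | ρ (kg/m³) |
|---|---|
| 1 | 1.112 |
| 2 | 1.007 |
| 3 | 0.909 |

L/D = 19.2

At 2 km, from the table: ρ = 1.007 kg/m³.
Weight W = mg = 363 × 9.81 = 3561 N; in level flight L = W.
Dynamic pressure q = 0.5 × 1.007 × 20.5² = 211.6 Pa.
CL = 2W/(ρv²S) = 2×3561/(1.007×20.5²×11.7) = 1.438.
CD = 0.0162 + 0.0283 × 1.438² = 0.07475.
L/D = CL/CD = 1.438 / 0.07475 = 19.2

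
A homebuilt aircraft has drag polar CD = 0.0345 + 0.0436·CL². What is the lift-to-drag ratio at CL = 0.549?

CD = 0.0345 + 0.0436 × 0.549² = 0.04764
L/D = CL/CD = 0.549 / 0.04764 = 11.5

L/D = 11.5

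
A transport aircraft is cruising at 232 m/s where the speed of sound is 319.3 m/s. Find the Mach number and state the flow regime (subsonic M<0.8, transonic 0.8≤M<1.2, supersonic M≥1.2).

M = v/a = 232 / 319.3 = 0.727
M = 0.727 → subsonic.

M = 0.727 (subsonic)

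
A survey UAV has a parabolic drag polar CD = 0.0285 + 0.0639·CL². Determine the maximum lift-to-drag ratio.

For CD = CD0 + K·CL², (L/D)max occurs at CL* = √(CD0/K) and equals 1/(2√(K·CD0)).
(L/D)max = 1/(2√(0.0639 × 0.0285)) = 1/(2 × 0.04267) = 11.7

(L/D)max = 11.7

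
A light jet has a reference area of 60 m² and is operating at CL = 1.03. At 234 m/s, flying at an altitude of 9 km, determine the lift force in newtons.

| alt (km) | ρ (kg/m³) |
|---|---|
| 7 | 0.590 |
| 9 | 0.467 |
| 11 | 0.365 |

At 9 km, from the table: ρ = 0.467 kg/m³.
Dynamic pressure q = ½ρv² = ½ × 0.467 × 234² = 12790 Pa.
L = q·S·CL = 12790 × 60 × 1.03 = 7.9×10^5 N ≈ 790 kN

L = 7.9×10^5 N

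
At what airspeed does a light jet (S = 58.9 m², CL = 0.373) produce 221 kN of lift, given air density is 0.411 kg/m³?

L = ½ρv²S·CL ⇒ v = √(2L/(ρ·S·CL))
v = √(2 × 2.21×10^5 / (0.411 × 58.9 × 0.373)) = √48950 = 221 m/s

v = 221 m/s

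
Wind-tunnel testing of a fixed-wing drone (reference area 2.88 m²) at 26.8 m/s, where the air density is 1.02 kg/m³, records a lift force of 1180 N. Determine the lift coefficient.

CL = 1.12

From L = ½ρv²S·CL, rearranging gives CL = 2L/(ρv²S).
CL = 2 × 1180 / (1.02 × 26.8² × 2.88) = 1.12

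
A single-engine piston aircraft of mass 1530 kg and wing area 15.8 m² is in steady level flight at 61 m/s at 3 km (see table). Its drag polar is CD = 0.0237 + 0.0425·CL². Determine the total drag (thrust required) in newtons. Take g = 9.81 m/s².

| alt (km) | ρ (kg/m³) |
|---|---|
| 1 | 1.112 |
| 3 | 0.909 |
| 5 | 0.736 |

D = 992 N

At 3 km, from the table: ρ = 0.909 kg/m³.
Level flight ⇒ L = W = m·g = 1530 × 9.81 = 15009 N.
Dynamic pressure q = 0.5 × 0.909 × 61² = 1691 Pa.
Required CL = L/(qS) = 15009/(1691·15.8) = 0.5617.
CD = 0.0237 + 0.0425 × 0.5617² = 0.03711.
D = q·S·CD = 1691 × 15.8 × 0.03711 = 991.6 N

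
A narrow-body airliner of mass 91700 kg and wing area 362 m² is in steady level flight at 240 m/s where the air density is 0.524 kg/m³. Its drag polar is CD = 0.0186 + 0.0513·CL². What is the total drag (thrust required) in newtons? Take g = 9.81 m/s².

D = 1.09×10^5 N

Weight W = mg = 91700 × 9.81 = 8.9958×10^5 N; in level flight L = W.
q = ½ρv² = ½ × 0.524 × 240² = 15090 Pa.
CL = W/(q·S) = 8.9958×10^5 / (15090 × 362) = 0.1647.
CD = 0.0186 + 0.0513 × 0.1647² = 0.01999.
D = q·S·CD = 15090 × 362 × 0.01999 = 1.092×10^5 N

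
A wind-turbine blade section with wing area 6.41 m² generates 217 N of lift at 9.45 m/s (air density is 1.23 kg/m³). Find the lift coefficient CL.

From L = ½ρv²S·CL, rearranging gives CL = 2L/(ρv²S).
CL = 2 × 217 / (1.23 × 9.45² × 6.41) = 0.616

CL = 0.616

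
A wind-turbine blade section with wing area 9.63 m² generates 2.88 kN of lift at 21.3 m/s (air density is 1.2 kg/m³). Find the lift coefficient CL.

From L = ½ρv²S·CL, rearranging gives CL = 2L/(ρv²S).
CL = 2 × 2880 / (1.2 × 21.3² × 9.63) = 1.1

CL = 1.1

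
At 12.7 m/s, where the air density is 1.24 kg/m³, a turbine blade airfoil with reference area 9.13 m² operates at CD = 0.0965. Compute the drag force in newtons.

D = ½ρv²S·CD = ½ × 1.24 × 12.7² × 9.13 × 0.0965 = 88.1 N

D = 88.1 N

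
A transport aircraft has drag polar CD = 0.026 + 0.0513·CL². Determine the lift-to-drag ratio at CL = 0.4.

L/D = 11.7

CD = 0.026 + 0.0513 × 0.4² = 0.03421
L/D = CL/CD = 0.4 / 0.03421 = 11.7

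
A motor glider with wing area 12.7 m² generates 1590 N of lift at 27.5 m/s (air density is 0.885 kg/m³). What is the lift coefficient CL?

CL = 0.374

From L = ½ρv²S·CL, rearranging gives CL = 2L/(ρv²S).
CL = 2 × 1590 / (0.885 × 27.5² × 12.7) = 0.374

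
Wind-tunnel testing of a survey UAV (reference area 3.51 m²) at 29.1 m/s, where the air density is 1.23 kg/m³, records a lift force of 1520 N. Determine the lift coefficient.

From L = ½ρv²S·CL, rearranging gives CL = 2L/(ρv²S).
CL = 2 × 1520 / (1.23 × 29.1² × 3.51) = 0.832

CL = 0.832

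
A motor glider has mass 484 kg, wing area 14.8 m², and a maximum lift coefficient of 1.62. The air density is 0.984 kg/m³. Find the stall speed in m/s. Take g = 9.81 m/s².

Stall occurs when L = W at CL,max. W = mg = 484 × 9.81 = 4748 N.
From L = ½ρV²S·CL,max = W: V_stall = √(2W/(ρSCL,max)) = √(2·4748/(0.984·14.8·1.62))
V_stall = √402.5 = 20.1 m/s

V_stall = 20.1 m/s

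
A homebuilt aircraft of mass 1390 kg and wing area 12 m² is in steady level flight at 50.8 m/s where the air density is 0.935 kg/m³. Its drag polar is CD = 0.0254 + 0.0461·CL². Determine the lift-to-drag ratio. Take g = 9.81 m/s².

L/D = 14.2

Level flight ⇒ L = W = m·g = 1390 × 9.81 = 13636 N.
Dynamic pressure q = 0.5 × 0.935 × 50.8² = 1206 Pa.
CL = W/(q·S) = 13636 / (1206 × 12) = 0.9419.
CD = 0.0254 + 0.0461 × 0.9419² = 0.0663.
L/D = CL/CD = 0.9419 / 0.0663 = 14.2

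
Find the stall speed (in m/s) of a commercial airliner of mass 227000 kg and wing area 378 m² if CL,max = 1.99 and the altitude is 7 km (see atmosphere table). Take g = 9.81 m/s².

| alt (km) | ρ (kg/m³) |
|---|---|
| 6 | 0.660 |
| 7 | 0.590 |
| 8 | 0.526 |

At 7 km, from the table: ρ = 0.590 kg/m³.
Stall occurs when L = W at CL,max. W = mg = 227000 × 9.81 = 2.227×10^6 N.
V_stall = √(2W/(ρ·S·CL,max)) = √(2 × 2.227×10^6 / (0.59 × 378 × 1.99))
V_stall = √10040 = 100 m/s

V_stall = 100 m/s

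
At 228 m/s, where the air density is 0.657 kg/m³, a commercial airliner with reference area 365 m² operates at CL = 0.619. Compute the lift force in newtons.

L = 3.86×10^6 N

L = ½ρv²S·CL = ½ × 0.657 × 228² × 365 × 0.619 = 3.86×10^6 N ≈ 3860 kN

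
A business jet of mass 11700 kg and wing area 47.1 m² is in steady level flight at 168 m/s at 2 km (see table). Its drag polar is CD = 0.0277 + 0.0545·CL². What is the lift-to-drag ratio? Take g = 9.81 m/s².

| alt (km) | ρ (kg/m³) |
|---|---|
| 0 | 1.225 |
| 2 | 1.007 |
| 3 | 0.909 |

At 2 km, from the table: ρ = 1.007 kg/m³.
Weight W = mg = 11700 × 9.81 = 1.1478×10^5 N; in level flight L = W.
Dynamic pressure q = 0.5 × 1.007 × 168² = 14210 Pa.
CL = 2W/(ρv²S) = 2×1.1478×10^5/(1.007×168²×47.1) = 0.1715.
CD = 0.0277 + 0.0545 × 0.1715² = 0.0293.
L/D = CL/CD = 0.1715 / 0.0293 = 5.85

L/D = 5.85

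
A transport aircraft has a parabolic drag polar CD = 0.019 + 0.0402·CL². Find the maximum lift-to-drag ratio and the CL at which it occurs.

(L/D)max = 18.1, at CL = 0.687

For CD = CD0 + K·CL², (L/D)max occurs at CL* = √(CD0/K) and equals 1/(2√(K·CD0)).
(L/D)max = 1/(2√(0.0402 × 0.019)) = 1/(2 × 0.02764) = 18.1
CL* = √(0.019/0.0402) = 0.687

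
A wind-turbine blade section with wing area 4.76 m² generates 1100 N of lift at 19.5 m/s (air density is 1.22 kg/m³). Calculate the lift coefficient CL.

CL = 0.996

From L = ½ρv²S·CL, rearranging gives CL = 2L/(ρv²S).
CL = 2 × 1100 / (1.22 × 19.5² × 4.76) = 0.996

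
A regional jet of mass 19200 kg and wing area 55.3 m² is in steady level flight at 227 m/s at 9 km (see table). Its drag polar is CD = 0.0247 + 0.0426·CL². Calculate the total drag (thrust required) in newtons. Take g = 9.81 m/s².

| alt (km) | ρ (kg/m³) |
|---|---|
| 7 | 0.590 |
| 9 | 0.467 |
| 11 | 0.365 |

D = 18700 N

At 9 km, from the table: ρ = 0.467 kg/m³.
Level flight ⇒ L = W = m·g = 19200 × 9.81 = 1.8835×10^5 N.
Dynamic pressure q = 0.5 × 0.467 × 227² = 12030 Pa.
CL = W/(q·S) = 1.8835×10^5 / (12030 × 55.3) = 0.2831.
CD = 0.0247 + 0.0426 × 0.2831² = 0.02811.
D = q·S·CD = 12030 × 55.3 × 0.02811 = 18710 N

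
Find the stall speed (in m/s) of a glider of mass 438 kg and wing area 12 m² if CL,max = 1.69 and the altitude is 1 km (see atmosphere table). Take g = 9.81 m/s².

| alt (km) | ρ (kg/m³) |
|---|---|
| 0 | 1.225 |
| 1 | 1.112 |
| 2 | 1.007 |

V_stall = 19.5 m/s

At 1 km, from the table: ρ = 1.112 kg/m³.
Weight W = mg = 438 × 9.81 = 4297 N.
From L = ½ρV²S·CL,max = W: V_stall = √(2W/(ρSCL,max)) = √(2·4297/(1.112·12·1.69))
V_stall = √381.1 = 19.5 m/s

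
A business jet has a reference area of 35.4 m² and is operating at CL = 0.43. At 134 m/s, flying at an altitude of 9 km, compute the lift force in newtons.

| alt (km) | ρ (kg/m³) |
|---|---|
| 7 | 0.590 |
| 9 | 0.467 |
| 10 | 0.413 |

L = 63800 N

At 9 km, from the table: ρ = 0.467 kg/m³.
L = ½ρv²S·CL = ½ × 0.467 × 134² × 35.4 × 0.43 = 63800 N ≈ 63.8 kN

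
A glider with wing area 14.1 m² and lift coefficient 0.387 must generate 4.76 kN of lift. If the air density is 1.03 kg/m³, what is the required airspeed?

v = 41.2 m/s

L = ½ρv²S·CL ⇒ v = √(2L/(ρ·S·CL))
v = √(2 × 4760 / (1.03 × 14.1 × 0.387)) = √1694 = 41.2 m/s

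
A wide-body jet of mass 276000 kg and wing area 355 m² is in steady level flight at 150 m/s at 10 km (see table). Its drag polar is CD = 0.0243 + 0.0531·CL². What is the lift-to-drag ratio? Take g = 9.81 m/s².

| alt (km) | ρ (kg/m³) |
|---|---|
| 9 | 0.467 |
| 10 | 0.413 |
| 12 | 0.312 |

At 10 km, from the table: ρ = 0.413 kg/m³.
In steady level flight, lift balances weight: W = mg = 276000 × 9.81 = 2.7076×10^6 N.
Dynamic pressure q = 0.5 × 0.413 × 150² = 4646 Pa.
CL = 2W/(ρv²S) = 2×2.7076×10^6/(0.413×150²×355) = 1.642.
CD = 0.0243 + 0.0531 × 1.642² = 0.1674.
L/D = CL/CD = 1.642 / 0.1674 = 9.81

L/D = 9.81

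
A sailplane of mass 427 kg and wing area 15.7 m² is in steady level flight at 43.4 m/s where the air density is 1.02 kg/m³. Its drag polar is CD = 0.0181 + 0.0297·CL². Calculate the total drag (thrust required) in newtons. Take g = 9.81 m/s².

Level flight ⇒ L = W = m·g = 427 × 9.81 = 4188.9 N.
Dynamic pressure q = 0.5 × 1.02 × 43.4² = 960.6 Pa.
CL = 2W/(ρv²S) = 2×4188.9/(1.02×43.4²×15.7) = 0.2777.
CD = 0.0181 + 0.0297 × 0.2777² = 0.02039.
D = q·S·CD = 960.6 × 15.7 × 0.02039 = 307.5 N

D = 308 N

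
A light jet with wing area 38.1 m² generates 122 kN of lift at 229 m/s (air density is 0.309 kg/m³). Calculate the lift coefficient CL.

CL = 0.395

From L = ½ρv²S·CL, rearranging gives CL = 2L/(ρv²S).
CL = 2 × 1.22×10^5 / (0.309 × 229² × 38.1) = 0.395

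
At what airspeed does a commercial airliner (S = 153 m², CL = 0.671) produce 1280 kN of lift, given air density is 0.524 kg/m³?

L = ½ρv²S·CL ⇒ v = √(2L/(ρ·S·CL))
v = √(2 × 1.28×10^6 / (0.524 × 153 × 0.671)) = √47590 = 218 m/s

v = 218 m/s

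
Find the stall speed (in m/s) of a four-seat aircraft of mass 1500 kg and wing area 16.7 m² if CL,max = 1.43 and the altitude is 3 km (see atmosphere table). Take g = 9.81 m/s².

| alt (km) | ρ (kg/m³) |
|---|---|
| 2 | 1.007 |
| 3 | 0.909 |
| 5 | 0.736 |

At 3 km, from the table: ρ = 0.909 kg/m³.
Weight W = mg = 1500 × 9.81 = 14720 N.
V_stall = √(2W/(ρ·S·CL,max)) = √(2 × 14720 / (0.909 × 16.7 × 1.43))
V_stall = √1356 = 36.8 m/s

V_stall = 36.8 m/s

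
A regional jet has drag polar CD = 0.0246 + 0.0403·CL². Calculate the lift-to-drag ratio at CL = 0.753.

L/D = 15.9

CD = 0.0246 + 0.0403 × 0.753² = 0.04745
L/D = CL/CD = 0.753 / 0.04745 = 15.9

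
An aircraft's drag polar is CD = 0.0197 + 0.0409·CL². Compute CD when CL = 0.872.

CD = 0.0197 + 0.0409 × 0.872² = 0.0197 + 0.0311 = 0.0508

CD = 0.0508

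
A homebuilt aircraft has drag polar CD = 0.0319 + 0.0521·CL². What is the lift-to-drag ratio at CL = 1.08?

L/D = 11.7

CD = 0.0319 + 0.0521 × 1.08² = 0.09267
L/D = CL/CD = 1.08 / 0.09267 = 11.7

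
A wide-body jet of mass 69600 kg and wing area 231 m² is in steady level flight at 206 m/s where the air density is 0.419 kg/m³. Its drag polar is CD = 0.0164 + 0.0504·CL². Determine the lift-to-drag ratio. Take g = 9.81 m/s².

L/D = 15.1

In steady level flight, lift balances weight: W = mg = 69600 × 9.81 = 6.8278×10^5 N.
Dynamic pressure q = 0.5 × 0.419 × 206² = 8890 Pa.
Required CL = L/(qS) = 6.8278×10^5/(8890·231) = 0.3325.
CD = 0.0164 + 0.0504 × 0.3325² = 0.02197.
L/D = CL/CD = 0.3325 / 0.02197 = 15.1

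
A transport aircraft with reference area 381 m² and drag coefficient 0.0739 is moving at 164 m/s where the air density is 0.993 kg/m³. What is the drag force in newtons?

D = 3.76×10^5 N

D = ½ρv²S·CD = ½ × 0.993 × 164² × 381 × 0.0739 = 3.76×10^5 N ≈ 376 kN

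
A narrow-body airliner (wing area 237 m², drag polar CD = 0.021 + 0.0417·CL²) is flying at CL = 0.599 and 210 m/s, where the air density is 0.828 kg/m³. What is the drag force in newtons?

CD = 0.021 + 0.0417 × 0.599² = 0.03596
D = ½ρv²S·CD = ½ × 0.828 × 210² × 237 × 0.03596 = 1.56×10^5 N

D = 1.56×10^5 N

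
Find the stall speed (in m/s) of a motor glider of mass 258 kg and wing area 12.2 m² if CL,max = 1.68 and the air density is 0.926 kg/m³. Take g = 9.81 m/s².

V_stall = 16.3 m/s

Stall occurs when L = W at CL,max. W = mg = 258 × 9.81 = 2531 N.
From L = ½ρV²S·CL,max = W: V_stall = √(2W/(ρSCL,max)) = √(2·2531/(0.926·12.2·1.68))
V_stall = √266.7 = 16.3 m/s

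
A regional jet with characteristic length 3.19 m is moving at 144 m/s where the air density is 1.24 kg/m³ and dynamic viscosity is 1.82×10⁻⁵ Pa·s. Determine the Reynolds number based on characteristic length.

Re = 3.13×10^7

Re = ρ·v·c/μ = 1.24 × 144 × 3.19 / (1.82×10⁻⁵) = 3.13×10^7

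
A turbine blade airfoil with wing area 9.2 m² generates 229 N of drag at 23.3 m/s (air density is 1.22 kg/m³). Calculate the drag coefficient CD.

CD = 0.0752

From D = ½ρv²S·CD, rearranging gives CD = 2D/(ρv²S).
CD = 2 × 229 / (1.22 × 23.3² × 9.2) = 0.0752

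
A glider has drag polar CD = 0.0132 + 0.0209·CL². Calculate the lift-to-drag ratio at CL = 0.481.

L/D = 26.7

CD = 0.0132 + 0.0209 × 0.481² = 0.01804
L/D = CL/CD = 0.481 / 0.01804 = 26.7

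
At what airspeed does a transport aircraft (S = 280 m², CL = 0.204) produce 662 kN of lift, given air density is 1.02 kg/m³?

v = 151 m/s

L = ½ρv²S·CL ⇒ v = √(2L/(ρ·S·CL))
v = √(2 × 6.62×10^5 / (1.02 × 280 × 0.204)) = √22720 = 151 m/s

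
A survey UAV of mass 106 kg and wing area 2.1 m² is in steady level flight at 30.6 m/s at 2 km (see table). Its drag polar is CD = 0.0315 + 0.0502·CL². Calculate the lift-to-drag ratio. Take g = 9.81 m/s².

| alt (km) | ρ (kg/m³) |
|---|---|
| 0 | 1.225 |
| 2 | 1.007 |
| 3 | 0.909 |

At 2 km, from the table: ρ = 1.007 kg/m³.
Weight W = mg = 106 × 9.81 = 1039.9 N; in level flight L = W.
q = ½ρv² = ½ × 1.007 × 30.6² = 471.5 Pa.
CL = 2W/(ρv²S) = 2×1039.9/(1.007×30.6²×2.1) = 1.05.
CD = 0.0315 + 0.0502 × 1.05² = 0.08688.
L/D = CL/CD = 1.05 / 0.08688 = 12.1

L/D = 12.1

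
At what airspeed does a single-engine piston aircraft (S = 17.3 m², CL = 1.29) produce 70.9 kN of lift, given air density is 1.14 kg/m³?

v = 74.7 m/s

L = ½ρv²S·CL ⇒ v = √(2L/(ρ·S·CL))
v = √(2 × 70900 / (1.14 × 17.3 × 1.29)) = √5574 = 74.7 m/s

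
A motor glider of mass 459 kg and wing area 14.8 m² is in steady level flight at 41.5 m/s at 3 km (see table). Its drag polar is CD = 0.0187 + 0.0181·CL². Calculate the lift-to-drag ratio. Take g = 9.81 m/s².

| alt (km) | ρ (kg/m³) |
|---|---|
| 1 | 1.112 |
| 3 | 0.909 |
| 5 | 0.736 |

L/D = 18.1

At 3 km, from the table: ρ = 0.909 kg/m³.
Level flight ⇒ L = W = m·g = 459 × 9.81 = 4502.8 N.
q = ½ρv² = ½ × 0.909 × 41.5² = 782.8 Pa.
Required CL = L/(qS) = 4502.8/(782.8·14.8) = 0.3887.
CD = 0.0187 + 0.0181 × 0.3887² = 0.02143.
L/D = CL/CD = 0.3887 / 0.02143 = 18.1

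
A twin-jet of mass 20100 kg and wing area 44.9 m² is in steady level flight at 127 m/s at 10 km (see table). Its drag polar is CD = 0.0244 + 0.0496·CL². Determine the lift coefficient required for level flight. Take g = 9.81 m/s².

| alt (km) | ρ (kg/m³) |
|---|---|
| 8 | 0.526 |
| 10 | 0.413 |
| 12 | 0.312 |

CL = 1.32

At 10 km, from the table: ρ = 0.413 kg/m³.
In steady level flight, lift balances weight: W = mg = 20100 × 9.81 = 1.9718×10^5 N.
Dynamic pressure q = 0.5 × 0.413 × 127² = 3331 Pa.
Required CL = L/(qS) = 1.9718×10^5/(3331·44.9) = 1.319.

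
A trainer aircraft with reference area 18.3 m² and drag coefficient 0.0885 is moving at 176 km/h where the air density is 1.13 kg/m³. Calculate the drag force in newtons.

D = 2190 N

Convert speed: v = 176 km/h ÷ 3.6 = 48.89 m/s.
D = ½ρv²S·CD = ½ × 1.13 × 48.89² × 18.3 × 0.0885 = 2190 N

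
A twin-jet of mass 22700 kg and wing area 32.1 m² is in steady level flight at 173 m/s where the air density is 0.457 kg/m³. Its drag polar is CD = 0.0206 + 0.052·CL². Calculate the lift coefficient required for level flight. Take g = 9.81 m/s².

In steady level flight, lift balances weight: W = mg = 22700 × 9.81 = 2.2269×10^5 N.
Dynamic pressure q = 0.5 × 0.457 × 173² = 6839 Pa.
Required CL = L/(qS) = 2.2269×10^5/(6839·32.1) = 1.014.

CL = 1.01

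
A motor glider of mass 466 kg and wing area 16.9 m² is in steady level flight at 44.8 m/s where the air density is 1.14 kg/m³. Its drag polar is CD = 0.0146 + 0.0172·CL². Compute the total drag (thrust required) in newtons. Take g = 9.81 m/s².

In steady level flight, lift balances weight: W = mg = 466 × 9.81 = 4571.5 N.
Dynamic pressure q = 0.5 × 1.14 × 44.8² = 1144 Pa.
CL = 2W/(ρv²S) = 2×4571.5/(1.14×44.8²×16.9) = 0.2364.
CD = 0.0146 + 0.0172 × 0.2364² = 0.01556.
D = q·S·CD = 1144 × 16.9 × 0.01556 = 300.9 N

D = 301 N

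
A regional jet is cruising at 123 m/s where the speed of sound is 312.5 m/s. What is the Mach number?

M = 0.394

M = v/a = 123 / 312.5 = 0.394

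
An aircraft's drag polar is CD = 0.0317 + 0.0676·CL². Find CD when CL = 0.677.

CD = 0.0627

CD = 0.0317 + 0.0676 × 0.677² = 0.0317 + 0.03098 = 0.0627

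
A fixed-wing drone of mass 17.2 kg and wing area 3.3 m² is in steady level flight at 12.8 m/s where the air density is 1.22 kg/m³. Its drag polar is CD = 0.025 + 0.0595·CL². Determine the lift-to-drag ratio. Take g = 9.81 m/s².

Weight W = mg = 17.2 × 9.81 = 168.73 N; in level flight L = W.
q = ½ρv² = ½ × 1.22 × 12.8² = 99.94 Pa.
CL = 2W/(ρv²S) = 2×168.73/(1.22×12.8²×3.3) = 0.5116.
CD = 0.025 + 0.0595 × 0.5116² = 0.04057.
L/D = CL/CD = 0.5116 / 0.04057 = 12.6

L/D = 12.6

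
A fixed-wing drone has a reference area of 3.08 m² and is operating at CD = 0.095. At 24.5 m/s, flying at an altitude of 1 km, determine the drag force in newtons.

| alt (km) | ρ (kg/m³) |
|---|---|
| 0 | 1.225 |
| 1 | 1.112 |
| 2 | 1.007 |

At 1 km, from the table: ρ = 1.112 kg/m³.
Dynamic pressure q = ½ρv² = ½ × 1.112 × 24.5² = 333.7 Pa.
D = q·S·CD = 333.7 × 3.08 × 0.095 = 97.7 N

D = 97.7 N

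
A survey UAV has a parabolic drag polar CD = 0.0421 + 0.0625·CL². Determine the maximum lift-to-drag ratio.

(L/D)max = 9.75

For CD = CD0 + K·CL², (L/D)max occurs at CL* = √(CD0/K) and equals 1/(2√(K·CD0)).
(L/D)max = 1/(2√(0.0625 × 0.0421)) = 1/(2 × 0.0513) = 9.75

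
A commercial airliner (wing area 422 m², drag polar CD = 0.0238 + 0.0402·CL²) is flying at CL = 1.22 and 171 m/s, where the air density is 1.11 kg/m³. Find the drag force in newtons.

CD = 0.0238 + 0.0402 × 1.22² = 0.08363
D = ½ρv²S·CD = ½ × 1.11 × 171² × 422 × 0.08363 = 5.73×10^5 N

D = 5.73×10^5 N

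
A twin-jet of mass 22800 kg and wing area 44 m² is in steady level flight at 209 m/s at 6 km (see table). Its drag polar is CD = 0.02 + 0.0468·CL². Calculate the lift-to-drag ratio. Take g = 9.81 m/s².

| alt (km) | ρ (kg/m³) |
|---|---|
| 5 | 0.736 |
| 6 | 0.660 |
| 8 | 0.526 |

L/D = 13.7

At 6 km, from the table: ρ = 0.660 kg/m³.
Level flight ⇒ L = W = m·g = 22800 × 9.81 = 2.2367×10^5 N.
q = ½ρv² = ½ × 0.66 × 209² = 14410 Pa.
CL = W/(q·S) = 2.2367×10^5 / (14410 × 44) = 0.3527.
CD = 0.02 + 0.0468 × 0.3527² = 0.02582.
L/D = CL/CD = 0.3527 / 0.02582 = 13.7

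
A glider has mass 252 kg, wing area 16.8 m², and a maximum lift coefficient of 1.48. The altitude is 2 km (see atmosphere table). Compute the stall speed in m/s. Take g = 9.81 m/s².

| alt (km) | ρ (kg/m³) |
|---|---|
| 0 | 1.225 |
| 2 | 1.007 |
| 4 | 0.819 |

V_stall = 14.1 m/s

At 2 km, from the table: ρ = 1.007 kg/m³.
Stall occurs when L = W at CL,max. W = mg = 252 × 9.81 = 2472 N.
From L = ½ρV²S·CL,max = W: V_stall = √(2W/(ρSCL,max)) = √(2·2472/(1.007·16.8·1.48))
V_stall = √197.5 = 14.1 m/s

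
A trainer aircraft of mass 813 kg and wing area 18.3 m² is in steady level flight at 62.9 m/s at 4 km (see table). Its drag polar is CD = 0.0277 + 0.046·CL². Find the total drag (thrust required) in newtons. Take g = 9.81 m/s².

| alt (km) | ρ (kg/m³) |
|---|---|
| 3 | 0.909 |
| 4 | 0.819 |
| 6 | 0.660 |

At 4 km, from the table: ρ = 0.819 kg/m³.
Weight W = mg = 813 × 9.81 = 7975.5 N; in level flight L = W.
q = ½ρv² = ½ × 0.819 × 62.9² = 1620 Pa.
CL = 2W/(ρv²S) = 2×7975.5/(0.819×62.9²×18.3) = 0.269.
CD = 0.0277 + 0.046 × 0.269² = 0.03103.
D = q·S·CD = 1620 × 18.3 × 0.03103 = 920 N

D = 920 N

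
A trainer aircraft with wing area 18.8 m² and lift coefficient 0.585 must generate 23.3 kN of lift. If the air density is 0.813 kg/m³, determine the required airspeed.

L = ½ρv²S·CL ⇒ v = √(2L/(ρ·S·CL))
v = √(2 × 23300 / (0.813 × 18.8 × 0.585)) = √5212 = 72.2 m/s

v = 72.2 m/s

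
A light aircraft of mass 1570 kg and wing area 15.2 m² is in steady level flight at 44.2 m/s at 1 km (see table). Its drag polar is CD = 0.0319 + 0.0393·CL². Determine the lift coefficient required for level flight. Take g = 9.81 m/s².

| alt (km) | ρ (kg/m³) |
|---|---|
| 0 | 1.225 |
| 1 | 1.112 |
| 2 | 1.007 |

CL = 0.933

At 1 km, from the table: ρ = 1.112 kg/m³.
Weight W = mg = 1570 × 9.81 = 15402 N; in level flight L = W.
Dynamic pressure q = 0.5 × 1.112 × 44.2² = 1086 Pa.
CL = W/(q·S) = 15402 / (1086 × 15.2) = 0.9328.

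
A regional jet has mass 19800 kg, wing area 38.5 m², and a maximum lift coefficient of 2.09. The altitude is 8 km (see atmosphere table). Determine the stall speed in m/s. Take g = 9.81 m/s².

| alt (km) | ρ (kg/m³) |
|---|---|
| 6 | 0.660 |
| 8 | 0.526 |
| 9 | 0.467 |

V_stall = 95.8 m/s

At 8 km, from the table: ρ = 0.526 kg/m³.
Stall occurs when L = W at CL,max. W = mg = 19800 × 9.81 = 1.942×10^5 N.
V_stall = √(2W/(ρ·S·CL,max)) = √(2 × 1.942×10^5 / (0.526 × 38.5 × 2.09))
V_stall = √9178 = 95.8 m/s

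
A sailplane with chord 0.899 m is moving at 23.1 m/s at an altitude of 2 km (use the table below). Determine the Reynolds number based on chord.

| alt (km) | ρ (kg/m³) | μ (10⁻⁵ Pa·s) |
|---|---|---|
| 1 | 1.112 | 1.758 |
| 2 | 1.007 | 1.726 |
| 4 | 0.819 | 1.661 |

At 2 km, from the table: ρ = 1.007 kg/m³, μ = 1.726×10⁻⁵ Pa·s.
Re = ρ·v·c/μ = 1.007 × 23.1 × 0.899 / (1.726×10⁻⁵) = 1.21×10^6

Re = 1.21×10^6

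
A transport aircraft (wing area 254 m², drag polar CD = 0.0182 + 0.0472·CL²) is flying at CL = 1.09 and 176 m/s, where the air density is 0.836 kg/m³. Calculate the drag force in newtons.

CD = 0.0182 + 0.0472 × 1.09² = 0.07428
D = ½ρv²S·CD = ½ × 0.836 × 176² × 254 × 0.07428 = 2.44×10^5 N

D = 2.44×10^5 N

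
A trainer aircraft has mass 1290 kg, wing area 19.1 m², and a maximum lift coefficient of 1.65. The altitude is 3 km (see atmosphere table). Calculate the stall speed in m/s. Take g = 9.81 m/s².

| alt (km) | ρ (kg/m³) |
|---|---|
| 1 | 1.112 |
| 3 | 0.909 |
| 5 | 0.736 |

At 3 km, from the table: ρ = 0.909 kg/m³.
Stall occurs when L = W at CL,max. W = mg = 1290 × 9.81 = 12650 N.
From L = ½ρV²S·CL,max = W: V_stall = √(2W/(ρSCL,max)) = √(2·12650/(0.909·19.1·1.65))
V_stall = √883.5 = 29.7 m/s

V_stall = 29.7 m/s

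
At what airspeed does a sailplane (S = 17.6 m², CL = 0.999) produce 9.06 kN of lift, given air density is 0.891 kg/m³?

v = 34 m/s

L = ½ρv²S·CL ⇒ v = √(2L/(ρ·S·CL))
v = √(2 × 9060 / (0.891 × 17.6 × 0.999)) = √1157 = 34 m/s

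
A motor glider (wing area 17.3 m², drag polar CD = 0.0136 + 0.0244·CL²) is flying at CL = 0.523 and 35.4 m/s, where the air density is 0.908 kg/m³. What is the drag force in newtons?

CD = 0.0136 + 0.0244 × 0.523² = 0.02027
D = ½ρv²S·CD = ½ × 0.908 × 35.4² × 17.3 × 0.02027 = 200 N

D = 200 N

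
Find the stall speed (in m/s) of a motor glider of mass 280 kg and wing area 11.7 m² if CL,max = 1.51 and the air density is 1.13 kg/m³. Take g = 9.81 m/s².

Weight W = mg = 280 × 9.81 = 2747 N.
V_stall = √(2W/(ρ·S·CL,max)) = √(2 × 2747 / (1.13 × 11.7 × 1.51))
V_stall = √275.2 = 16.6 m/s

V_stall = 16.6 m/s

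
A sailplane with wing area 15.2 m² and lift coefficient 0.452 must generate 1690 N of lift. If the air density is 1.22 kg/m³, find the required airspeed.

L = ½ρv²S·CL ⇒ v = √(2L/(ρ·S·CL))
v = √(2 × 1690 / (1.22 × 15.2 × 0.452)) = √403.3 = 20.1 m/s

v = 20.1 m/s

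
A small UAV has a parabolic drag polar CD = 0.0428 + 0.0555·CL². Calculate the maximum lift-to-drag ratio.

(L/D)max = 10.3

For CD = CD0 + K·CL², (L/D)max occurs at CL* = √(CD0/K) and equals 1/(2√(K·CD0)).
(L/D)max = 1/(2√(0.0555 × 0.0428)) = 1/(2 × 0.04874) = 10.3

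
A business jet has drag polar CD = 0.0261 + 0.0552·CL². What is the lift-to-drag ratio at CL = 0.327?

CD = 0.0261 + 0.0552 × 0.327² = 0.032
L/D = CL/CD = 0.327 / 0.032 = 10.2

L/D = 10.2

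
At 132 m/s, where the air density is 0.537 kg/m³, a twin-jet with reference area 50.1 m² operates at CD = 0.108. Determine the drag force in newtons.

D = 25300 N

Dynamic pressure q = ½ρv² = ½ × 0.537 × 132² = 4678 Pa.
D = q·S·CD = 4678 × 50.1 × 0.108 = 25300 N ≈ 25.3 kN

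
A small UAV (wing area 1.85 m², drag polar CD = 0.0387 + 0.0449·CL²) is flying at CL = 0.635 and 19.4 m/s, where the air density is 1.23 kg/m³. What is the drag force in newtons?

D = 24.3 N

CD = 0.0387 + 0.0449 × 0.635² = 0.0568
D = ½ρv²S·CD = ½ × 1.23 × 19.4² × 1.85 × 0.0568 = 24.3 N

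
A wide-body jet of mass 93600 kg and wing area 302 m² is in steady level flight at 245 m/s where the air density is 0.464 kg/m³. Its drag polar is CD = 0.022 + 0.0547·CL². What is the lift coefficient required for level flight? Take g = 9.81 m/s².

CL = 0.218

Weight W = mg = 93600 × 9.81 = 9.1822×10^5 N; in level flight L = W.
q = ½ρv² = ½ × 0.464 × 245² = 13930 Pa.
CL = 2W/(ρv²S) = 2×9.1822×10^5/(0.464×245²×302) = 0.2183.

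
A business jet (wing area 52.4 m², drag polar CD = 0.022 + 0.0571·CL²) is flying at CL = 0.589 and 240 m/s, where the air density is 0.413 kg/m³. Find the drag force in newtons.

CD = 0.022 + 0.0571 × 0.589² = 0.04181
D = ½ρv²S·CD = ½ × 0.413 × 240² × 52.4 × 0.04181 = 26100 N

D = 26100 N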